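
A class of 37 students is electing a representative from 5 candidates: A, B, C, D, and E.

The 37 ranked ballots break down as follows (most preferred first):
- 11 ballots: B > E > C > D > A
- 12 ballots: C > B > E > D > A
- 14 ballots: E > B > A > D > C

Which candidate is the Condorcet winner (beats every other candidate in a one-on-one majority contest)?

B

B vs A: 37–0
B vs C: 25–12
B vs D: 37–0
B vs E: 23–14
B beats every other candidate.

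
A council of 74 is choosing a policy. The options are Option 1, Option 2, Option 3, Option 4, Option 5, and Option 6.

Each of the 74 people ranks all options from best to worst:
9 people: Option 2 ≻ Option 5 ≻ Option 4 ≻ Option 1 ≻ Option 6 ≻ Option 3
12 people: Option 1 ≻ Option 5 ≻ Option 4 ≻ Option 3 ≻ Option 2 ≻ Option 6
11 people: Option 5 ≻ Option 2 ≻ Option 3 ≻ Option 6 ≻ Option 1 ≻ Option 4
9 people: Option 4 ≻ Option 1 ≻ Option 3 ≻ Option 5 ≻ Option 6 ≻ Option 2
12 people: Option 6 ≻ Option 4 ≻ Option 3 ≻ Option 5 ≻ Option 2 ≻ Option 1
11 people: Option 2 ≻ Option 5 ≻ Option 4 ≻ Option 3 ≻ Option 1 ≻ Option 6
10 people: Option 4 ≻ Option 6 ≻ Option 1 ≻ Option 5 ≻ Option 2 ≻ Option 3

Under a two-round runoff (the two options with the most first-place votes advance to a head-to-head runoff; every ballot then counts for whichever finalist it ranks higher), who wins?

Round 1 first-place votes: Option 1 12, Option 2 20, Option 3 0, Option 4 19, Option 5 11, Option 6 12. Option 2 and Option 4 advance.
Runoff: Option 2 is ranked above Option 4 on 31 ballots, Option 4 above Option 2 on 43.

Option 4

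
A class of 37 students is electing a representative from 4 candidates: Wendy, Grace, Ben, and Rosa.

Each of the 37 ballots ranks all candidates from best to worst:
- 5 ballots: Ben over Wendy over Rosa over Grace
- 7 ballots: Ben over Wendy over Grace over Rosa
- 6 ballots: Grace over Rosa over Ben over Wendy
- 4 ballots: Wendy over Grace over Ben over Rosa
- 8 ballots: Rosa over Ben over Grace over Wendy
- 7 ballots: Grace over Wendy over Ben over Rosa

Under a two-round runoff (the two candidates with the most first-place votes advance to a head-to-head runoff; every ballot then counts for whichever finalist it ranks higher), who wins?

Ben

Round 1 first-place votes: Wendy 4, Grace 13, Ben 12, Rosa 8. Grace and Ben advance.
Runoff: Grace is ranked above Ben on 17 ballots, Ben above Grace on 20.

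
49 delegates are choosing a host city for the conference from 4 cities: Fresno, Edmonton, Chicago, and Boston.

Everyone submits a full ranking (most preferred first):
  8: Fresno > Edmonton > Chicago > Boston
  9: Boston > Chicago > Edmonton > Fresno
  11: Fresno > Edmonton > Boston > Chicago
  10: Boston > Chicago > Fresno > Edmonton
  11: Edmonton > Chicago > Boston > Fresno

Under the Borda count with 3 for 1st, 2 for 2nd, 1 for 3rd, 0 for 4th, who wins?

Edmonton

Fresno: 8×3 + 9×0 + 11×3 + 10×1 + 11×0 = 67
Edmonton: 8×2 + 9×1 + 11×2 + 10×0 + 11×3 = 80
Chicago: 8×1 + 9×2 + 11×0 + 10×2 + 11×2 = 68
Boston: 8×0 + 9×3 + 11×1 + 10×3 + 11×1 = 79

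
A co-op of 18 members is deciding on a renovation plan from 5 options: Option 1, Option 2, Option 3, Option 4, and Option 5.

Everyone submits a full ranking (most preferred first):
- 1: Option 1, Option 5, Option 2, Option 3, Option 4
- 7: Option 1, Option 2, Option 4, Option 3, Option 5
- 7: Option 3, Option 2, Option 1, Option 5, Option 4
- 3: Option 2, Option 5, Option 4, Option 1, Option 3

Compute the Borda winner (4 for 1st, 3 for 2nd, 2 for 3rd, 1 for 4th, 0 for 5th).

Option 1: 1×4 + 7×4 + 7×2 + 3×1 = 49
Option 2: 1×2 + 7×3 + 7×3 + 3×4 = 56
Option 3: 1×1 + 7×1 + 7×4 + 3×0 = 36
Option 4: 1×0 + 7×2 + 7×0 + 3×2 = 20
Option 5: 1×3 + 7×0 + 7×1 + 3×3 = 19

Option 2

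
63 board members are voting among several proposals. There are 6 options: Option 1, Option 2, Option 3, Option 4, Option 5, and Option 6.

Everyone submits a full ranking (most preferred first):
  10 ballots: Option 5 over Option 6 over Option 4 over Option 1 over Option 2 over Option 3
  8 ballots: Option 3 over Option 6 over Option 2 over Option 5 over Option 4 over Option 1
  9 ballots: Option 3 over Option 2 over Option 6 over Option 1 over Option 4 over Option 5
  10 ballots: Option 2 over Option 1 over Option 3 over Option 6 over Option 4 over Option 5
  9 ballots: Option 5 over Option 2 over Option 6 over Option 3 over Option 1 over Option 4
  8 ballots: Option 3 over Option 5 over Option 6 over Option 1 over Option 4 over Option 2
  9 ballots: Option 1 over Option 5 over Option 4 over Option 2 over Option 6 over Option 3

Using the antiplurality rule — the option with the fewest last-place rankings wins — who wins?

Last-place votes: Option 1 8, Option 2 8, Option 3 19, Option 4 9, Option 5 19, Option 6 0.

Option 6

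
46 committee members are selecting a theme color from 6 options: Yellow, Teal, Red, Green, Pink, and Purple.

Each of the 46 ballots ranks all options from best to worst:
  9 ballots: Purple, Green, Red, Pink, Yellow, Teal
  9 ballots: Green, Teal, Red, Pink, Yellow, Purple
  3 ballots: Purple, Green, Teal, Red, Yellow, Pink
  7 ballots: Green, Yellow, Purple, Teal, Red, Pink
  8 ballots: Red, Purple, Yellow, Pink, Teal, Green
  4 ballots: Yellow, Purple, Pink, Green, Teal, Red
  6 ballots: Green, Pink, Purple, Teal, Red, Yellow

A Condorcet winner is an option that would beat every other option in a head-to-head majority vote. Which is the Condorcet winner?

Purple

Purple vs Yellow: 26–20
Purple vs Teal: 37–9
Purple vs Red: 29–17
Purple vs Green: 24–22
Purple vs Pink: 31–15
Purple beats every other option.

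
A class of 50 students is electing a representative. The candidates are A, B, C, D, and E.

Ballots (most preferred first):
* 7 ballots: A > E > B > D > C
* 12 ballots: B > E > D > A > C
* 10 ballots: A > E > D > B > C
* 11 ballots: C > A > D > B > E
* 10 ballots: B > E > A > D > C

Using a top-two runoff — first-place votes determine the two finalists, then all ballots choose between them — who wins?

A

Round 1 first-place votes: A 17, B 22, C 11, D 0, E 0. B and A advance.
Runoff: B is ranked above A on 22 ballots, A above B on 28.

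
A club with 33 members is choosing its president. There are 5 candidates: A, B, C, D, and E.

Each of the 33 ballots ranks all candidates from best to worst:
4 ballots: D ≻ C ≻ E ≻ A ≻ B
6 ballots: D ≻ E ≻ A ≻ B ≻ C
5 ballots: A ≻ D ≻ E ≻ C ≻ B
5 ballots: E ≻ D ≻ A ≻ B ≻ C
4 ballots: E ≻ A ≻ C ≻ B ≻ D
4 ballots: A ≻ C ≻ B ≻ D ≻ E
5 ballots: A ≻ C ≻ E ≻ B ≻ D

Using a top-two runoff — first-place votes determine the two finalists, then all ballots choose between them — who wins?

A

Round 1 first-place votes: A 14, B 0, C 0, D 10, E 9. A and D advance.
Runoff: A is ranked above D on 18 ballots, D above A on 15.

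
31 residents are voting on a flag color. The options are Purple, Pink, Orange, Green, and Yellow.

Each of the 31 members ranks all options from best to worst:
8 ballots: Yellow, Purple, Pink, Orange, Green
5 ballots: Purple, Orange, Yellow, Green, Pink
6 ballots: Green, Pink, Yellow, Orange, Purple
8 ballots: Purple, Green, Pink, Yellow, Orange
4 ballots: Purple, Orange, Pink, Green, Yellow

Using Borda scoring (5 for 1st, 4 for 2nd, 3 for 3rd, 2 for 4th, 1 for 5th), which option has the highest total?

Purple: 8×4 + 5×5 + 6×1 + 8×5 + 4×5 = 123
Pink: 8×3 + 5×1 + 6×4 + 8×3 + 4×3 = 89
Orange: 8×2 + 5×4 + 6×2 + 8×1 + 4×4 = 72
Green: 8×1 + 5×2 + 6×5 + 8×4 + 4×2 = 88
Yellow: 8×5 + 5×3 + 6×3 + 8×2 + 4×1 = 93

Purple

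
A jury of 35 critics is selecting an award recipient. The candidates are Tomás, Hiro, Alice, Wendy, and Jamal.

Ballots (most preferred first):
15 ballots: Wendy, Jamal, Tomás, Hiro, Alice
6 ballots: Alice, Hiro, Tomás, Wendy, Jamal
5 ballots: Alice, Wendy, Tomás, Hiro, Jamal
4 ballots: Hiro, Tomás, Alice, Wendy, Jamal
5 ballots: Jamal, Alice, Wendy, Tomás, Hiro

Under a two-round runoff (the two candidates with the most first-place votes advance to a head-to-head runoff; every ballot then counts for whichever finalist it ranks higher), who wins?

Round 1 first-place votes: Tomás 0, Hiro 4, Alice 11, Wendy 15, Jamal 5. Wendy and Alice advance.
Runoff: Wendy is ranked above Alice on 15 ballots, Alice above Wendy on 20.

Alice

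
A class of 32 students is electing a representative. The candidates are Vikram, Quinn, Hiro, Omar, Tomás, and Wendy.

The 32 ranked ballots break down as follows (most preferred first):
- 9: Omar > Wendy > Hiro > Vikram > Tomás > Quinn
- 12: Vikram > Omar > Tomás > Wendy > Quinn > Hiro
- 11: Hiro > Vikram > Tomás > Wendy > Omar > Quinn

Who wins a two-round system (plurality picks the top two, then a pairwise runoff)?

Hiro

Round 1 first-place votes: Vikram 12, Quinn 0, Hiro 11, Omar 9, Tomás 0, Wendy 0. Vikram and Hiro advance.
Runoff: Vikram is ranked above Hiro on 12 ballots, Hiro above Vikram on 20.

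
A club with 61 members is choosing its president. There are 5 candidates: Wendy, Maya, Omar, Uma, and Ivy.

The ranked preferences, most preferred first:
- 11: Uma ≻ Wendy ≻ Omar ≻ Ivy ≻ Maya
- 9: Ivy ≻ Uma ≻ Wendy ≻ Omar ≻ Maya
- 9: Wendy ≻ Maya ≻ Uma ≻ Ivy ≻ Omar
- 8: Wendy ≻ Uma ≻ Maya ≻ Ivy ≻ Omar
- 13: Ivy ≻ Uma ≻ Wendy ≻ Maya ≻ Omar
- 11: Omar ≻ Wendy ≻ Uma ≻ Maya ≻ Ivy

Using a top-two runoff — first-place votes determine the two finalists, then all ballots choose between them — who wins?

Wendy

Round 1 first-place votes: Wendy 17, Maya 0, Omar 11, Uma 11, Ivy 22. Ivy and Wendy advance.
Runoff: Ivy is ranked above Wendy on 22 ballots, Wendy above Ivy on 39.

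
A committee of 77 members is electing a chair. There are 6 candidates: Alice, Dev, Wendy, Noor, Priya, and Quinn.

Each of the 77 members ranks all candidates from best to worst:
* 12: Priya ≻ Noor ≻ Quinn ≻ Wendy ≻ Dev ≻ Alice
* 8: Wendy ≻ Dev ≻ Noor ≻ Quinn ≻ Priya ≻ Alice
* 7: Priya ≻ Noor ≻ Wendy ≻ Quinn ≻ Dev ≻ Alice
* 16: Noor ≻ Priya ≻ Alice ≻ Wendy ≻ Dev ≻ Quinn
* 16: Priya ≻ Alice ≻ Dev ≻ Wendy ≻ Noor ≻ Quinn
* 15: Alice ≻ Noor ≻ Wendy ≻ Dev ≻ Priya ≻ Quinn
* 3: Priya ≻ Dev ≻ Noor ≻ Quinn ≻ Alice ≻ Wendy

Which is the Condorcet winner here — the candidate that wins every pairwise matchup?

Noor vs Alice: 46–31
Noor vs Dev: 50–27
Noor vs Wendy: 53–24
Noor vs Priya: 39–38
Noor vs Quinn: 77–0
Noor beats every other candidate.

Noor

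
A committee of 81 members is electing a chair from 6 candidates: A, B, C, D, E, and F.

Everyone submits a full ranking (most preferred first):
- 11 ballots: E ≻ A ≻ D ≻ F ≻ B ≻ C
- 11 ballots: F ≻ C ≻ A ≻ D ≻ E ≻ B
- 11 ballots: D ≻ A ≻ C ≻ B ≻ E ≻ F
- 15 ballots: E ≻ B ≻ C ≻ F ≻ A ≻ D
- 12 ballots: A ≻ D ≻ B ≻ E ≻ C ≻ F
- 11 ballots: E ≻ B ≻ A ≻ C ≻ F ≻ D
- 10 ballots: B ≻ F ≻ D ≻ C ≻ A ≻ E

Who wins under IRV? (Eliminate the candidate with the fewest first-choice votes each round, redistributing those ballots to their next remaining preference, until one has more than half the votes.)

A

Round 1: A 12, B 10, C 0, D 11, E 37, F 11. C eliminated.
Round 2: A 12, B 10, D 11, E 37, F 11. B eliminated.
Round 3: A 12, D 11, E 37, F 21. D eliminated.
Round 4: A 23, E 37, F 21. F eliminated.
Round 5: A 44, E 37. A has a majority (≥41).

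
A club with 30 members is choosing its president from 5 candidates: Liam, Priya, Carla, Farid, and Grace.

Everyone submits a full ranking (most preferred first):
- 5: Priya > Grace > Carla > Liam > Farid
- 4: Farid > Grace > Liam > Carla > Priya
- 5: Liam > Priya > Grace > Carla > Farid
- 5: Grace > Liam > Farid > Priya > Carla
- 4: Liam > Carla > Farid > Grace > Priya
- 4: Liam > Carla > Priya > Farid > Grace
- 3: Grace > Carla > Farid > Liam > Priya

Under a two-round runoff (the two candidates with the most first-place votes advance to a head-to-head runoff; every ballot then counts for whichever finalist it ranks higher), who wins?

Grace

Round 1 first-place votes: Liam 13, Priya 5, Carla 0, Farid 4, Grace 8. Liam and Grace advance.
Runoff: Liam is ranked above Grace on 13 ballots, Grace above Liam on 17.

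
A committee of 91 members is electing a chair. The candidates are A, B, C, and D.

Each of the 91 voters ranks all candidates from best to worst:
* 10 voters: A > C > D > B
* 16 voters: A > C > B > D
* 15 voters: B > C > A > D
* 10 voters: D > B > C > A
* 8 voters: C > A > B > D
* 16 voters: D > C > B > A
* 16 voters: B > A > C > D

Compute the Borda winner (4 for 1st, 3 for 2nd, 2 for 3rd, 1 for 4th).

A: 10×4 + 16×4 + 15×2 + 10×1 + 8×3 + 16×1 + 16×3 = 232
B: 10×1 + 16×2 + 15×4 + 10×3 + 8×2 + 16×2 + 16×4 = 244
C: 10×3 + 16×3 + 15×3 + 10×2 + 8×4 + 16×3 + 16×2 = 255
D: 10×2 + 16×1 + 15×1 + 10×4 + 8×1 + 16×4 + 16×1 = 179

C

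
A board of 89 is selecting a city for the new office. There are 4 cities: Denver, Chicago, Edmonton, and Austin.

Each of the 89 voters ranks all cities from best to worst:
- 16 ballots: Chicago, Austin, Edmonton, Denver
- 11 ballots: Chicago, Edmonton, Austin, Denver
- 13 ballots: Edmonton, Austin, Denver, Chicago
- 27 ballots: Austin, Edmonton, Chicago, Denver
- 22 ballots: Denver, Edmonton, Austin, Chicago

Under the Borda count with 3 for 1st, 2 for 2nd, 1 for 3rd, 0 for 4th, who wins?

Denver: 16×0 + 11×0 + 13×1 + 27×0 + 22×3 = 79
Chicago: 16×3 + 11×3 + 13×0 + 27×1 + 22×0 = 108
Edmonton: 16×1 + 11×2 + 13×3 + 27×2 + 22×2 = 175
Austin: 16×2 + 11×1 + 13×2 + 27×3 + 22×1 = 172

Edmonton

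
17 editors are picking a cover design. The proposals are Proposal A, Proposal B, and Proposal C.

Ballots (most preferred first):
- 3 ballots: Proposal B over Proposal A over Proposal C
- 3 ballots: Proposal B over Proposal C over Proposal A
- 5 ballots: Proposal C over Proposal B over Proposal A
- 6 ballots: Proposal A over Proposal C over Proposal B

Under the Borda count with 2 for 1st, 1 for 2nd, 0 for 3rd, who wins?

Proposal A: 3×1 + 3×0 + 5×0 + 6×2 = 15
Proposal B: 3×2 + 3×2 + 5×1 + 6×0 = 17
Proposal C: 3×0 + 3×1 + 5×2 + 6×1 = 19

Proposal C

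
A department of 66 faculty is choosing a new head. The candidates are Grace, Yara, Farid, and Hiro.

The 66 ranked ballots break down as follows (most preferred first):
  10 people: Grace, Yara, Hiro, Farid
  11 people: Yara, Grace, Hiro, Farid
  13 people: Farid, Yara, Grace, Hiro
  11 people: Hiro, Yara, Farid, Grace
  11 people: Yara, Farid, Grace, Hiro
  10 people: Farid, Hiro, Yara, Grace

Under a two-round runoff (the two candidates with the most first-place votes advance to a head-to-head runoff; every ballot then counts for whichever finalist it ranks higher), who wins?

Round 1 first-place votes: Grace 10, Yara 22, Farid 23, Hiro 11. Farid and Yara advance.
Runoff: Farid is ranked above Yara on 23 ballots, Yara above Farid on 43.

Yara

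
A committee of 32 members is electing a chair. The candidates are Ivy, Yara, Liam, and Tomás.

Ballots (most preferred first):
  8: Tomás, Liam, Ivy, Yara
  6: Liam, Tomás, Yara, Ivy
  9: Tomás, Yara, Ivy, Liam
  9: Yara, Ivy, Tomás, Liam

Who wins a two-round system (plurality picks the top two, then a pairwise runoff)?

Round 1 first-place votes: Ivy 0, Yara 9, Liam 6, Tomás 17. Tomás and Yara advance.
Runoff: Tomás is ranked above Yara on 23 ballots, Yara above Tomás on 9.

Tomás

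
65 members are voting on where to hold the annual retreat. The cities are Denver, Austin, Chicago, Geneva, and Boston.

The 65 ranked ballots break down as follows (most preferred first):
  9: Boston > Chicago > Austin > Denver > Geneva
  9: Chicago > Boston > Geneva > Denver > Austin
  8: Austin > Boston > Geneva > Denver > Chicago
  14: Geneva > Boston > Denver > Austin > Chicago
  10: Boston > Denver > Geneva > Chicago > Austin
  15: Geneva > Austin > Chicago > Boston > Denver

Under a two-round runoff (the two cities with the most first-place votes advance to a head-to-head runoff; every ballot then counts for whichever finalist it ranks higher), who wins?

Boston

Round 1 first-place votes: Denver 0, Austin 8, Chicago 9, Geneva 29, Boston 19. Geneva and Boston advance.
Runoff: Geneva is ranked above Boston on 29 ballots, Boston above Geneva on 36.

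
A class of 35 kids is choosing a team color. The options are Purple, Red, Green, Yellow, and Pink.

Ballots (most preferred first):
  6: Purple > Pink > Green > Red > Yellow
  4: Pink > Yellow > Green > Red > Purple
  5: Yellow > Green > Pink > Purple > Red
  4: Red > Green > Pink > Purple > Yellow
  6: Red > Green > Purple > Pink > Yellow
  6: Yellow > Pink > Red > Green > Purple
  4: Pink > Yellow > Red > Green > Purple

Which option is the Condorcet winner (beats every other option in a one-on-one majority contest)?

Pink

Pink vs Purple: 23–12
Pink vs Red: 25–10
Pink vs Green: 20–15
Pink vs Yellow: 24–11
Pink beats every other option.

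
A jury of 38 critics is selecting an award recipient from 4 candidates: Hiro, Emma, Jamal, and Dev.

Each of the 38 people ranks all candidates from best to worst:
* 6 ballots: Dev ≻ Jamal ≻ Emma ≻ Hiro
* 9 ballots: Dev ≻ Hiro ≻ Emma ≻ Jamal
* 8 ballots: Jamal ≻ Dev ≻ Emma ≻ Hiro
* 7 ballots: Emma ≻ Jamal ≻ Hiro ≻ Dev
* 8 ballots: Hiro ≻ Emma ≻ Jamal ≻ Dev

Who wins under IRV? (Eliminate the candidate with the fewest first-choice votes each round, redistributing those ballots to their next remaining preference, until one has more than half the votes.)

Jamal

Round 1: Hiro 8, Emma 7, Jamal 8, Dev 15. Emma eliminated.
Round 2: Hiro 8, Jamal 15, Dev 15. Hiro eliminated.
Round 3: Jamal 23, Dev 15. Jamal has a majority (≥20).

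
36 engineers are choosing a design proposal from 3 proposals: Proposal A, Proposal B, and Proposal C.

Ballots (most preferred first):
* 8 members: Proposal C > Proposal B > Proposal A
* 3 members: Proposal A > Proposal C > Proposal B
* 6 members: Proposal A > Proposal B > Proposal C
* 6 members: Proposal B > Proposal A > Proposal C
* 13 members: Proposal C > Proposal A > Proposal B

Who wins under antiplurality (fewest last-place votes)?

Last-place votes: Proposal A 8, Proposal B 16, Proposal C 12.

Proposal A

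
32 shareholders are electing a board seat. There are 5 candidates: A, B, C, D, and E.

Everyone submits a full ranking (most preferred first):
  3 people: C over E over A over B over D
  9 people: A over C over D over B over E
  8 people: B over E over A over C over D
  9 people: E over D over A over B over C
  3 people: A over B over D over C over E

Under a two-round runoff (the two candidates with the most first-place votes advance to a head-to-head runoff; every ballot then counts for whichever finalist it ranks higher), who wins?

Round 1 first-place votes: A 12, B 8, C 3, D 0, E 9. A and E advance.
Runoff: A is ranked above E on 12 ballots, E above A on 20.

E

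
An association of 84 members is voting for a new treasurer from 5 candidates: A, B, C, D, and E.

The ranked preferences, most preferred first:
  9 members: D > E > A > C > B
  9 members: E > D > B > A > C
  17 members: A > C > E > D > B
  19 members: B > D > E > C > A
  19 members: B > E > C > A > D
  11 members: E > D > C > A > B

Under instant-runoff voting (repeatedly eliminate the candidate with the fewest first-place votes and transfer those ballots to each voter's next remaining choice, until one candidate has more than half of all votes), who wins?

Round 1: A 17, B 38, C 0, D 9, E 20. C eliminated.
Round 2: A 17, B 38, D 9, E 20. D eliminated.
Round 3: A 17, B 38, E 29. A eliminated.
Round 4: B 38, E 46. E has a majority (≥43).

E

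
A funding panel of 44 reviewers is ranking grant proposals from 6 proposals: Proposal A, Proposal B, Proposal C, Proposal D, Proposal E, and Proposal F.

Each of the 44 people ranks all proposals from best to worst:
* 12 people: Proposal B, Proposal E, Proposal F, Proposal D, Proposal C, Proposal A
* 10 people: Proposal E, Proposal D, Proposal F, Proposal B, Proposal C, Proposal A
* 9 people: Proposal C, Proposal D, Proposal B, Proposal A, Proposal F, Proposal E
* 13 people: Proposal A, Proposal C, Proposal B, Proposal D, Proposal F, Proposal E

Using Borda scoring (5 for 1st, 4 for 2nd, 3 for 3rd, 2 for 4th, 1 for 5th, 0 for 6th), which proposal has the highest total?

Proposal B

Proposal A: 12×0 + 10×0 + 9×2 + 13×5 = 83
Proposal B: 12×5 + 10×2 + 9×3 + 13×3 = 146
Proposal C: 12×1 + 10×1 + 9×5 + 13×4 = 119
Proposal D: 12×2 + 10×4 + 9×4 + 13×2 = 126
Proposal E: 12×4 + 10×5 + 9×0 + 13×0 = 98
Proposal F: 12×3 + 10×3 + 9×1 + 13×1 = 88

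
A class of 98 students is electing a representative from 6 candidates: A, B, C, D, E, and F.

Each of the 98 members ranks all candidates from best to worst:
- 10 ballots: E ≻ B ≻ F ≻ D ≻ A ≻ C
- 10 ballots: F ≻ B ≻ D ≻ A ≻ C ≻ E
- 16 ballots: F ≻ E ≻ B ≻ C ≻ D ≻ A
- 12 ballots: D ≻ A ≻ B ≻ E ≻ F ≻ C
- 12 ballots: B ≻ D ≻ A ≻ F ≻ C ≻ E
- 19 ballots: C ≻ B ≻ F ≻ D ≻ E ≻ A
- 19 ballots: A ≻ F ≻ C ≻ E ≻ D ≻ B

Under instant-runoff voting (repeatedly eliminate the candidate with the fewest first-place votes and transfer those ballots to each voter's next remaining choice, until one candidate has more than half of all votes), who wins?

Round 1: A 19, B 12, C 19, D 12, E 10, F 26. E eliminated.
Round 2: A 19, B 22, C 19, D 12, F 26. D eliminated.
Round 3: A 31, B 22, C 19, F 26. C eliminated.
Round 4: A 31, B 41, F 26. F eliminated.
Round 5: A 31, B 67. B has a majority (≥50).

B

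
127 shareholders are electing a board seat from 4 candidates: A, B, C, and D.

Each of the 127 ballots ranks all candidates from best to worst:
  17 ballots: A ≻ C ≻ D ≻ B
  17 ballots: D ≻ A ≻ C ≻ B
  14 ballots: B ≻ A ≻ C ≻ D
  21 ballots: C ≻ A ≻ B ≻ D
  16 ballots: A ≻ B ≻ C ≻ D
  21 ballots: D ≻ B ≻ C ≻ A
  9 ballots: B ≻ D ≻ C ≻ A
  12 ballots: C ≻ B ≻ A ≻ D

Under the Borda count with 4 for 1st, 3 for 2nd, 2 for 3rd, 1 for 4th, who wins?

A

A: 17×4 + 17×3 + 14×3 + 21×3 + 16×4 + 21×1 + 9×1 + 12×2 = 342
B: 17×1 + 17×1 + 14×4 + 21×2 + 16×3 + 21×3 + 9×4 + 12×3 = 315
C: 17×3 + 17×2 + 14×2 + 21×4 + 16×2 + 21×2 + 9×2 + 12×4 = 337
D: 17×2 + 17×4 + 14×1 + 21×1 + 16×1 + 21×4 + 9×3 + 12×1 = 276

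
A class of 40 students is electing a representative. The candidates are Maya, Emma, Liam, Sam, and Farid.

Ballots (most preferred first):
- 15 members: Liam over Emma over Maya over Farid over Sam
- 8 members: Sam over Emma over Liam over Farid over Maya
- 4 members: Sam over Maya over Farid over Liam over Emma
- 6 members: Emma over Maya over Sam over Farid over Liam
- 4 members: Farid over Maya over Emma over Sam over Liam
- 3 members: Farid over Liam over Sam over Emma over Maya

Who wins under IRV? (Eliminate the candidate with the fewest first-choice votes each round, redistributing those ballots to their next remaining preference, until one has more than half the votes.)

Sam

Round 1: Maya 0, Emma 6, Liam 15, Sam 12, Farid 7. Maya eliminated.
Round 2: Emma 6, Liam 15, Sam 12, Farid 7. Emma eliminated.
Round 3: Liam 15, Sam 18, Farid 7. Farid eliminated.
Round 4: Liam 18, Sam 22. Sam has a majority (≥21).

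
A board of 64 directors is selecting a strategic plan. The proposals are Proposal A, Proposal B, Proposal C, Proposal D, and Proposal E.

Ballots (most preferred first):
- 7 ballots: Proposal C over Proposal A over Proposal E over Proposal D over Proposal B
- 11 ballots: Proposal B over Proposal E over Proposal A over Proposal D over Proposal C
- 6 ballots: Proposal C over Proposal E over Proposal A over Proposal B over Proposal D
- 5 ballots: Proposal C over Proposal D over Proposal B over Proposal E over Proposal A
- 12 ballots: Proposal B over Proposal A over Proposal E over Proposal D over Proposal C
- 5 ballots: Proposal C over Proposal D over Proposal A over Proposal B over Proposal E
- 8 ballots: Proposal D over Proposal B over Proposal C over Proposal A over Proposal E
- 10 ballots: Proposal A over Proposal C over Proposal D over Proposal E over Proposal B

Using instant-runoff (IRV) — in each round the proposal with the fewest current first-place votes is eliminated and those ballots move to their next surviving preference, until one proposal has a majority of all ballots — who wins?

Round 1: Proposal A 10, Proposal B 23, Proposal C 23, Proposal D 8, Proposal E 0. Proposal E eliminated.
Round 2: Proposal A 10, Proposal B 23, Proposal C 23, Proposal D 8. Proposal D eliminated.
Round 3: Proposal A 10, Proposal B 31, Proposal C 23. Proposal A eliminated.
Round 4: Proposal B 31, Proposal C 33. Proposal C has a majority (≥33).

Proposal C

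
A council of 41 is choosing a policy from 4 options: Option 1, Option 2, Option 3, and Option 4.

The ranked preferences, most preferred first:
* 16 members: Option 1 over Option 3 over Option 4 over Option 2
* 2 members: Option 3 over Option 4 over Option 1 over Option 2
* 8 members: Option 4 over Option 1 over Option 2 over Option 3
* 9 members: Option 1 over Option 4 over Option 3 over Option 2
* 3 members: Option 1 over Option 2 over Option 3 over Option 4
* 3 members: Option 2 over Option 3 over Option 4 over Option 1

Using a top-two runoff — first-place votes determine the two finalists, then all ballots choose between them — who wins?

Option 1

Round 1 first-place votes: Option 1 28, Option 2 3, Option 3 2, Option 4 8. Option 1 and Option 4 advance.
Runoff: Option 1 is ranked above Option 4 on 28 ballots, Option 4 above Option 1 on 13.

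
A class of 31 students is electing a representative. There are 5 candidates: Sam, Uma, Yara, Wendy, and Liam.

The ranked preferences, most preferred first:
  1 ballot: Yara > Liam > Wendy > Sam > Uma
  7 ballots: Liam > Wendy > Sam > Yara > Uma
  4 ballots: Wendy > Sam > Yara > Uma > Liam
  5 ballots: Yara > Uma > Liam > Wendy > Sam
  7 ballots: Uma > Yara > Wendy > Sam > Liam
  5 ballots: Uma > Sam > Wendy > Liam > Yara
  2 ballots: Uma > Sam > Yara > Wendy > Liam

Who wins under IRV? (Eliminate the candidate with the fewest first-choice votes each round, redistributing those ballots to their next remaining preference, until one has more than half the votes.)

Yara

Round 1: Sam 0, Uma 14, Yara 6, Wendy 4, Liam 7. Sam eliminated.
Round 2: Uma 14, Yara 6, Wendy 4, Liam 7. Wendy eliminated.
Round 3: Uma 14, Yara 10, Liam 7. Liam eliminated.
Round 4: Uma 14, Yara 17. Yara has a majority (≥16).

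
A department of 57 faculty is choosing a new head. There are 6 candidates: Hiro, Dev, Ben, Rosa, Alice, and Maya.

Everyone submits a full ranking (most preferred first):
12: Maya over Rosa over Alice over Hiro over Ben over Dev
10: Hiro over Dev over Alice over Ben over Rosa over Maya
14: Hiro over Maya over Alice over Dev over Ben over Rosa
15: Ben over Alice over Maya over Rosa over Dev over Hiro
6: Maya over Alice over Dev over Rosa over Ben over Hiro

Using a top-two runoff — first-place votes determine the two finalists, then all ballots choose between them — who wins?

Round 1 first-place votes: Hiro 24, Dev 0, Ben 15, Rosa 0, Alice 0, Maya 18. Hiro and Maya advance.
Runoff: Hiro is ranked above Maya on 24 ballots, Maya above Hiro on 33.

Maya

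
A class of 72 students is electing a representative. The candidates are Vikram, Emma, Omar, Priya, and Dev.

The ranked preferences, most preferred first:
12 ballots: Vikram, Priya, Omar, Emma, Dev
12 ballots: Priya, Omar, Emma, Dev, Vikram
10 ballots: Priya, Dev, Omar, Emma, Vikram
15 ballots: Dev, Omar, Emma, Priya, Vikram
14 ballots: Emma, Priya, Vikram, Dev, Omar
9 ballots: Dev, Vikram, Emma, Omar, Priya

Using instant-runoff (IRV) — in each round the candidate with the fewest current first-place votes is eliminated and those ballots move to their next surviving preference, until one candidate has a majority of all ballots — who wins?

Priya

Round 1: Vikram 12, Emma 14, Omar 0, Priya 22, Dev 24. Omar eliminated.
Round 2: Vikram 12, Emma 14, Priya 22, Dev 24. Vikram eliminated.
Round 3: Emma 14, Priya 34, Dev 24. Emma eliminated.
Round 4: Priya 48, Dev 24. Priya has a majority (≥37).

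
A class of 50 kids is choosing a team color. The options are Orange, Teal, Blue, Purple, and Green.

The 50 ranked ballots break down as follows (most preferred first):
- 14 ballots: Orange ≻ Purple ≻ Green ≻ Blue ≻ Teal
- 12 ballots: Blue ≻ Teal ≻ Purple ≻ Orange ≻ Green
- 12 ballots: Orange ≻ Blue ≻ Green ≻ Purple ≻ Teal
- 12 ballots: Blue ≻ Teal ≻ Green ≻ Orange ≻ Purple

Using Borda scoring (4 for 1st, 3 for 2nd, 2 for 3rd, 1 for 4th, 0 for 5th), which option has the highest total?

Orange: 14×4 + 12×1 + 12×4 + 12×1 = 128
Teal: 14×0 + 12×3 + 12×0 + 12×3 = 72
Blue: 14×1 + 12×4 + 12×3 + 12×4 = 146
Purple: 14×3 + 12×2 + 12×1 + 12×0 = 78
Green: 14×2 + 12×0 + 12×2 + 12×2 = 76

Blue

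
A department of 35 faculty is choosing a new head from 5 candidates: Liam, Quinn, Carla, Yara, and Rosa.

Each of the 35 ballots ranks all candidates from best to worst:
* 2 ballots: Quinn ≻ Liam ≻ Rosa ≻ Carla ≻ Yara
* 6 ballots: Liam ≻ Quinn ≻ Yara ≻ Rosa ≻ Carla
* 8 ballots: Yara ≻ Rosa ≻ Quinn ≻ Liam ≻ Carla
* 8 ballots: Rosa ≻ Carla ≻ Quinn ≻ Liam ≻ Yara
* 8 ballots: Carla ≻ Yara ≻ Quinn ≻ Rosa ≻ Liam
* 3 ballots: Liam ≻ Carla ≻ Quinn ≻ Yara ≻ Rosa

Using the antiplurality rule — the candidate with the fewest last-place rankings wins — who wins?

Quinn

Last-place votes: Liam 8, Quinn 0, Carla 14, Yara 10, Rosa 3.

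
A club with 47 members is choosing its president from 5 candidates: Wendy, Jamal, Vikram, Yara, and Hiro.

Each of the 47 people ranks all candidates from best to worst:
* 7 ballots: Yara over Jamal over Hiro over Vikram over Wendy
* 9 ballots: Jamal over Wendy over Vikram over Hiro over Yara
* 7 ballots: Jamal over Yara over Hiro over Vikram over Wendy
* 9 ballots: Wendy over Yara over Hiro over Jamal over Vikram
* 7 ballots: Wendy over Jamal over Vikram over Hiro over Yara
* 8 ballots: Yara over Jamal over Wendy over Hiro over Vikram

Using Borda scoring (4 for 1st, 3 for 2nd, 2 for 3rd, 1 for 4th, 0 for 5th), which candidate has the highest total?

Jamal

Wendy: 7×0 + 9×3 + 7×0 + 9×4 + 7×4 + 8×2 = 107
Jamal: 7×3 + 9×4 + 7×4 + 9×1 + 7×3 + 8×3 = 139
Vikram: 7×1 + 9×2 + 7×1 + 9×0 + 7×2 + 8×0 = 46
Yara: 7×4 + 9×0 + 7×3 + 9×3 + 7×0 + 8×4 = 108
Hiro: 7×2 + 9×1 + 7×2 + 9×2 + 7×1 + 8×1 = 70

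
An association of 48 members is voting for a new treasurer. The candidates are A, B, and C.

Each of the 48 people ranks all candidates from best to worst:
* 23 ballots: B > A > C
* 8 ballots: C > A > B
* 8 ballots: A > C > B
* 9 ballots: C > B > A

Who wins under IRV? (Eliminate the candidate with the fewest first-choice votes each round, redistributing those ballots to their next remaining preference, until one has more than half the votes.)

Round 1: A 8, B 23, C 17. A eliminated.
Round 2: B 23, C 25. C has a majority (≥25).

C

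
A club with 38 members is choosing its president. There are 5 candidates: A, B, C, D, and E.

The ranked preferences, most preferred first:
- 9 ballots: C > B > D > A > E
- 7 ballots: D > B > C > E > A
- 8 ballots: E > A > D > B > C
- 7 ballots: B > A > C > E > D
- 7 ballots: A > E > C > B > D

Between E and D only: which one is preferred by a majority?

E is ranked above D on 22 ballots; D above E on 16.

E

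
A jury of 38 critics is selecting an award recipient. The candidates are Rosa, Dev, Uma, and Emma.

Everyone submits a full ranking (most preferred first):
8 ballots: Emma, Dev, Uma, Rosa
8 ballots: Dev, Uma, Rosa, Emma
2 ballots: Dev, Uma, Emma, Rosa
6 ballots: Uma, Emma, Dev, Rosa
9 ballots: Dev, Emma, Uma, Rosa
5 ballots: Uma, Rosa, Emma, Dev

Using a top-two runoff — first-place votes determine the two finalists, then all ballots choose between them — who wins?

Round 1 first-place votes: Rosa 0, Dev 19, Uma 11, Emma 8. Dev and Uma advance.
Runoff: Dev is ranked above Uma on 27 ballots, Uma above Dev on 11.

Dev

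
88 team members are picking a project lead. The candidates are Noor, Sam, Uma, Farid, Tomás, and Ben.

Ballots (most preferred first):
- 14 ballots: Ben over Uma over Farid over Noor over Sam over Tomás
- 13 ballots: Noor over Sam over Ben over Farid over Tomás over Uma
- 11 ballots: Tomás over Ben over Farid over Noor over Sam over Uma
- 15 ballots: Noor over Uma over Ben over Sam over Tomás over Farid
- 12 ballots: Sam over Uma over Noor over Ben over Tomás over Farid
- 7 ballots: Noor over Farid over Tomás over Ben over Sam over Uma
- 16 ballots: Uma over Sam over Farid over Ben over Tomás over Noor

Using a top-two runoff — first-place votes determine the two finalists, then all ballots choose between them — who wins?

Round 1 first-place votes: Noor 35, Sam 12, Uma 16, Farid 0, Tomás 11, Ben 14. Noor and Uma advance.
Runoff: Noor is ranked above Uma on 46 ballots, Uma above Noor on 42.

Noor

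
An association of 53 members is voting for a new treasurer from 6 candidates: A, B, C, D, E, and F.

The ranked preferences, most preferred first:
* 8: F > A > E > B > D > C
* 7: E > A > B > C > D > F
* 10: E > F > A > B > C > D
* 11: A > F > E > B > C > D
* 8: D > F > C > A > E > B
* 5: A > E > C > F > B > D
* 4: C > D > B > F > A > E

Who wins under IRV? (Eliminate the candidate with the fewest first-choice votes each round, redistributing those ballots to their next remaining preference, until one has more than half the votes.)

A

Round 1: A 16, B 0, C 4, D 8, E 17, F 8. B eliminated.
Round 2: A 16, C 4, D 8, E 17, F 8. C eliminated.
Round 3: A 16, D 12, E 17, F 8. F eliminated.
Round 4: A 24, D 12, E 17. D eliminated.
Round 5: A 36, E 17. A has a majority (≥27).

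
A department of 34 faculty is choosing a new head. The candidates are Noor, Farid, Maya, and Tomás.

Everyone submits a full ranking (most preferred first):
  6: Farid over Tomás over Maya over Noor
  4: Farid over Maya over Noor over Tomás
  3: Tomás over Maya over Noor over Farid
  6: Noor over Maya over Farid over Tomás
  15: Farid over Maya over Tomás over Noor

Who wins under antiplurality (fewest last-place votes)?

Last-place votes: Noor 21, Farid 3, Maya 0, Tomás 10.

Maya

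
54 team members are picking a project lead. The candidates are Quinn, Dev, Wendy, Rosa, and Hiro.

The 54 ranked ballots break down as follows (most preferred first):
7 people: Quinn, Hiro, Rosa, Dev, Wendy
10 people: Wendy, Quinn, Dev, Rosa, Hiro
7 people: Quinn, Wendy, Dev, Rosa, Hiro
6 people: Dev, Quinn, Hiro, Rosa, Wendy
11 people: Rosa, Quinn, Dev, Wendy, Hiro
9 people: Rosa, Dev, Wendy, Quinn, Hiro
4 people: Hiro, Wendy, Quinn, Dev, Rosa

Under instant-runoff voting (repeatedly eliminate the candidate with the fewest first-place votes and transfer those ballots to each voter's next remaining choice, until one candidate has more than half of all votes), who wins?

Quinn

Round 1: Quinn 14, Dev 6, Wendy 10, Rosa 20, Hiro 4. Hiro eliminated.
Round 2: Quinn 14, Dev 6, Wendy 14, Rosa 20. Dev eliminated.
Round 3: Quinn 20, Wendy 14, Rosa 20. Wendy eliminated.
Round 4: Quinn 34, Rosa 20. Quinn has a majority (≥28).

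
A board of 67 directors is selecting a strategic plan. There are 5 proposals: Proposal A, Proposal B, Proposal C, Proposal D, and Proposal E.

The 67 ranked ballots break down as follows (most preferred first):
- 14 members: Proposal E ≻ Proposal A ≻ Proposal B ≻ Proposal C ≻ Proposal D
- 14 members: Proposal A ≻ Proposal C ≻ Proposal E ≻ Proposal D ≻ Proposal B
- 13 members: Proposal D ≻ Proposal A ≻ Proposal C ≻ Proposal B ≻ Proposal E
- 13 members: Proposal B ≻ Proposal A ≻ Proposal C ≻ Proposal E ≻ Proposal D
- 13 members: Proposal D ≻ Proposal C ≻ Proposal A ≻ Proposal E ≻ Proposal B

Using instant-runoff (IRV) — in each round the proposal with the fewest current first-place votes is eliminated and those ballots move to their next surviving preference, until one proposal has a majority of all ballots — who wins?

Round 1: Proposal A 14, Proposal B 13, Proposal C 0, Proposal D 26, Proposal E 14. Proposal C eliminated.
Round 2: Proposal A 14, Proposal B 13, Proposal D 26, Proposal E 14. Proposal B eliminated.
Round 3: Proposal A 27, Proposal D 26, Proposal E 14. Proposal E eliminated.
Round 4: Proposal A 41, Proposal D 26. Proposal A has a majority (≥34).

Proposal A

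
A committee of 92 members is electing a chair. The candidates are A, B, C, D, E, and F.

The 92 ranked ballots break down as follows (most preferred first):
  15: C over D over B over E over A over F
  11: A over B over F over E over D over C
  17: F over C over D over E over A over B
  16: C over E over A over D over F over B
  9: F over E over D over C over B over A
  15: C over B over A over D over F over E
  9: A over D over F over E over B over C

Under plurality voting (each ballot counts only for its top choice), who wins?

C

First-place votes: A 20, B 0, C 46, D 0, E 0, F 26.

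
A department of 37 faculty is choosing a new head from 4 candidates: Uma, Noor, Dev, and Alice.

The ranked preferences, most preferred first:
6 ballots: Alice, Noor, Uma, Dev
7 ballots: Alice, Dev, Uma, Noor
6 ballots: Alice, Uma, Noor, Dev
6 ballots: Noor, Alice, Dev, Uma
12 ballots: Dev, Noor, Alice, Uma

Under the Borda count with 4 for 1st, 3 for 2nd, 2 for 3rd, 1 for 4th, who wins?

Alice

Uma: 6×2 + 7×2 + 6×3 + 6×1 + 12×1 = 62
Noor: 6×3 + 7×1 + 6×2 + 6×4 + 12×3 = 97
Dev: 6×1 + 7×3 + 6×1 + 6×2 + 12×4 = 93
Alice: 6×4 + 7×4 + 6×4 + 6×3 + 12×2 = 118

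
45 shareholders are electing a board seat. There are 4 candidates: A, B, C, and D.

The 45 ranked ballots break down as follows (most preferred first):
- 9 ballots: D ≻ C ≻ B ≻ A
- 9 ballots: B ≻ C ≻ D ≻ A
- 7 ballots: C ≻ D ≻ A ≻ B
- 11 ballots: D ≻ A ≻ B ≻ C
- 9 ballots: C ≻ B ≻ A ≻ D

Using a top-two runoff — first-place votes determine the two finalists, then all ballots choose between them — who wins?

C

Round 1 first-place votes: A 0, B 9, C 16, D 20. D and C advance.
Runoff: D is ranked above C on 20 ballots, C above D on 25.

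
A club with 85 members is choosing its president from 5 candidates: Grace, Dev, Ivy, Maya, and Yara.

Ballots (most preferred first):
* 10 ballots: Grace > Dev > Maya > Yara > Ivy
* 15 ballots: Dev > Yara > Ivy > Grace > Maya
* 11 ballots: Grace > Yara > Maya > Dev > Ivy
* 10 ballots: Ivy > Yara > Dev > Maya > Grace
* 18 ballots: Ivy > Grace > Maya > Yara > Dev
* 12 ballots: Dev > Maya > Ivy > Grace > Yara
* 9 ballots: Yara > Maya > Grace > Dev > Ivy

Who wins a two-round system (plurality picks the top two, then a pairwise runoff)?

Dev

Round 1 first-place votes: Grace 21, Dev 27, Ivy 28, Maya 0, Yara 9. Ivy and Dev advance.
Runoff: Ivy is ranked above Dev on 28 ballots, Dev above Ivy on 57.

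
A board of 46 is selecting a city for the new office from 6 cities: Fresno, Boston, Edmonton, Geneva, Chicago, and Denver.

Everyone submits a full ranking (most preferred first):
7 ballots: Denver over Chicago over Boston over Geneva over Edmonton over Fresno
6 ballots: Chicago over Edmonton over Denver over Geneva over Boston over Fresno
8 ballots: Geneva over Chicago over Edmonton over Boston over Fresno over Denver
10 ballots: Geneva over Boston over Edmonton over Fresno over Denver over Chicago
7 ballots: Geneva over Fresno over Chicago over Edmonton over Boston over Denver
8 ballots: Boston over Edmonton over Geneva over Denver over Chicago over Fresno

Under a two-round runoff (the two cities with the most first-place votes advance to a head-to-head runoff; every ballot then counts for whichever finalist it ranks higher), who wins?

Geneva

Round 1 first-place votes: Fresno 0, Boston 8, Edmonton 0, Geneva 25, Chicago 6, Denver 7. Geneva and Boston advance.
Runoff: Geneva is ranked above Boston on 31 ballots, Boston above Geneva on 15.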